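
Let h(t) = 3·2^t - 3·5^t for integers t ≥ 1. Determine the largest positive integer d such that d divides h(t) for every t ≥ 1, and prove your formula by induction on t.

Computing the first values: h(1) = -9 and h(2) = -63; gcd(-9, -63) = 9, so d ≤ 9.
We prove 9 | 3·2^t - 3·5^t for all t ≥ 1 by induction on t.
Base case (t = 1): h(1) = -9 = 9·(-1), so 9 | h(1).
For the inductive step, assume it holds for an arbitrary i ≥ 1, i.e. 9 | h(i). Then
h(i+1) − 5·h(i) = (3·2^(i+1) - 3·5^(i+1)) − 5·(3·2^i - 3·5^i) = (3)·2^i·(2 − 5) = (-9)·2^i. Since 9 | h(i) by the inductive hypothesis, 9 | 5·h(i); and 9 | -9 since -9 = 9·-1. Therefore 9 | h(i+1).
By induction, the statement is established for all t ≥ 1.
Therefore the largest such d is 9.

d = 9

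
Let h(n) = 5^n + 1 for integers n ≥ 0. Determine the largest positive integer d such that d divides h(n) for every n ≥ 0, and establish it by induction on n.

Computing the first values: h(0) = 2 and h(1) = 6; gcd(2, 6) = 2, so d ≤ 2.
We prove 2 | 5^n + 1 for all n ≥ 0 by induction on n.
Base step (n = 0): h(0) = 2 = 2·(1), so 2 | h(0).
Inductive step: suppose the statement holds for some p ≥ 0, i.e. 2 | h(p). Then
h(p+1) = 5^(p+1) + 1 = 5·(5^p + 1) - 4 = 5·h(p) - 4. The first term is divisible by 2 by the inductive hypothesis, and -4 is divisible by 2. Hence 2 | h(p+1).
By induction, the statement is established for all n ≥ 0.
Therefore the largest such d is 2.

d = 2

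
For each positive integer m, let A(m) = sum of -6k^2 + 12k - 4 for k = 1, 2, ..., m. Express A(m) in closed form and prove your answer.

We claim A(m) = -m(2m^2 - 3m - 1) for all m ≥ 1.
Base step (m = 1): A(1) = 2, and the closed form gives 2. They agree.
Inductive step: suppose the statement holds for some k ≥ 1, so A(k) = k(-2k^2 + 3k + 1).
Then A(k+1) = A(k) + (-6k^2 + 2) = (k(-2k^2 + 3k + 1)) + (-6k^2 + 2).
Simplifying, A(k+1) = -(k + 1)(2k^2 + k - 2) = -(k+1)(2(k+1)^2 - 3(k+1) - 1),
which is the closed form with m = k+1.
This completes the induction.

A(m) = -m(2m^2 - 3m - 1)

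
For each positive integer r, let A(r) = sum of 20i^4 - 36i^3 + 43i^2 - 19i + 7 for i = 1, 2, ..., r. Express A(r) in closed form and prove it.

We claim A(r) = r(4r^4 + r^3 + 3r^2 + 3r + 4) for all r ≥ 1.
Base step (r = 1): A(1) = 15, and the closed form gives 15. They agree.
Inductive step: suppose the statement holds for some i ≥ 1, so A(i) = i(4i^4 + i^3 + 3i^2 + 3i + 4).
Then A(i+1) = A(i) + (20i^4 + 44i^3 + 55i^2 + 39i + 15) = (i(4i^4 + i^3 + 3i^2 + 3i + 4)) + (20i^4 + 44i^3 + 55i^2 + 39i + 15).
Simplifying, A(i+1) = (i + 1)(4i^4 + 17i^3 + 30i^2 + 28i + 15) = (i+1)(4(i+1)^4 + (i+1)^3 + 3(i+1)^2 + 3(i+1) + 4),
which is the closed form with r = i+1.
By the principle of mathematical induction, the result holds for all r ≥ 1.

A(r) = r(4r^4 + r^3 + 3r^2 + 3r + 4)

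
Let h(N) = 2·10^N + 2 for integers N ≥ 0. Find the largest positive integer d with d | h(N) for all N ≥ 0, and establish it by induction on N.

d = 2

Computing the first values: h(0) = 4 and h(1) = 22; gcd(4, 22) = 2, so d ≤ 2.
We prove 2 | 2·10^N + 2 for all N ≥ 0 by induction on N.
Base case (N = 0): h(0) = 4 = 2·(2), so 2 | h(0).
Inductive step: suppose the statement holds for some r ≥ 0, i.e. 2 | h(r). Then
h(r+1) = 2·10^(r+1) + 2 = 10·(2·10^r + 2) - 18 = 10·h(r) - 18. The first term is divisible by 2 by the inductive hypothesis, and -18 is divisible by 2. Hence 2 | h(r+1).
By the principle of mathematical induction, the result holds for all N ≥ 0.
Therefore the largest such d is 2.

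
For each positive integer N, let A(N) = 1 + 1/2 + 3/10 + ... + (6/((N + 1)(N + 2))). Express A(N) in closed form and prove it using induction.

We claim A(N) = 3N/(N + 2) for all N ≥ 1.
When N = 1: A(1) = 1, and the closed form gives 1. They agree.
Suppose the result is true for N = m, so A(m) = 3m/(m + 2).
Then A(m+1) = A(m) + (6/((m + 2)(m + 3))) = (3m/(m + 2)) + (6/((m + 2)(m + 3))).
Simplifying, A(m+1) = 3(m + 1)/(m + 3) = 3(m+1)/((m+1) + 2),
which is the closed form with N = m+1.
By the principle of mathematical induction, the result holds for all N ≥ 1.

A(N) = 3N/(N + 2)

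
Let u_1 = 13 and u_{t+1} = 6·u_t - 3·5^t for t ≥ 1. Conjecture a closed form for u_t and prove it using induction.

u_t = 3·5^t - 2·6^(t - 1)

Computing the first terms: u_1 = 13, u_2 = 63, u_3 = 303. This suggests u_t = 3·5^t - 2·6^(t - 1).
Base step (t = 1): the formula gives 13 = 13 = u_1.
For the inductive step, assume it holds for an arbitrary k ≥ 1, so u_k = 3·5^k - 2·6^(k - 1).
Then u_{k+1} = 6·u_k - 3·5^k = 6·(3·5^k - 2·6^(k - 1)) - 3·5^k = 3·5^(k + 1) - 2·6^k = 3·5^(k+1) - 2·6^((k+1) - 1),
which is the claimed formula at t = k+1.
This completes the induction.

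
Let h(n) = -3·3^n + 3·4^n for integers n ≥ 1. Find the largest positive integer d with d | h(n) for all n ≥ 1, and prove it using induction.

d = 3

Computing the first values: h(1) = 3 and h(2) = 21; gcd(3, 21) = 3, so d ≤ 3.
We prove 3 | -3·3^n + 3·4^n for all n ≥ 1 by induction on n.
Base case (n = 1): h(1) = 3 = 3·(1), so 3 | h(1).
Inductive step: suppose the statement holds for some i ≥ 1, i.e. 3 | h(i). Then
h(i+1) − 4·h(i) = (-3·3^(i+1) + 3·4^(i+1)) − 4·(-3·3^i + 3·4^i) = (-3)·3^i·(3 − 4) = (3)·3^i. Since 3 | h(i) by the inductive hypothesis, 3 | 4·h(i); and 3 | 3 since 3 = 3·1. Therefore 3 | h(i+1).
This completes the induction.
Therefore the largest such d is 3.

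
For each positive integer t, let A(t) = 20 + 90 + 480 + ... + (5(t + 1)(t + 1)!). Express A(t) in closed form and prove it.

A(t) = 5(t + 2)! - 10

We claim A(t) = 5(t + 2)! - 10 for all t ≥ 1.
Base step (t = 1): A(1) = 20, and the closed form gives 20. They agree.
Suppose the result is true for t = m, so A(m) = 5(m + 2)! - 10.
Then A(m+1) = A(m) + (5(m + 2)(m + 2)!) = (5(m + 2)! - 10) + (5(m + 2)(m + 2)!).
Simplifying, A(m+1) = 5((m+1) + 2)! - 10,
which is the closed form with t = m+1.
Hence, by induction on t, the claim holds for every t ≥ 1.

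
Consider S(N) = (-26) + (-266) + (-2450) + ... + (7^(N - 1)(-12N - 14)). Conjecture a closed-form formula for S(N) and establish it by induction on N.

S(N) = -2·7^N(N + 1) + 2

We claim S(N) = -2·7^N(N + 1) + 2 for all N ≥ 1.
For the base case N = 1: S(1) = -26, and the closed form gives -26. They agree.
Inductive step: suppose the statement holds for some k ≥ 1, so S(k) = -2·7^k(k + 1) + 2.
Then S(k+1) = S(k) + (7^k(-12k - 26)) = (-2·7^k(k + 1) + 2) + (7^k(-12k - 26)).
Simplifying, S(k+1) = -14·7^k·k - 28·7^k + 2 = -2·7^(k+1)((k+1) + 1) + 2,
which is the closed form with N = k+1.
By induction, the statement is established for all N ≥ 1.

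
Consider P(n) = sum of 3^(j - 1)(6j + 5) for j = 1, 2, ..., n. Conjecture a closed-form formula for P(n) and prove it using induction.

P(n) = 3^n(3n + 1) - 1

We claim P(n) = 3^n(3n + 1) - 1 for all n ≥ 1.
Base case (n = 1): P(1) = 11, and the closed form gives 11. They agree.
Suppose the result is true for n = j, so P(j) = 3^j(3j + 1) - 1.
Then P(j+1) = P(j) + (3^j(6j + 11)) = (3^j(3j + 1) - 1) + (3^j(6j + 11)).
Simplifying, P(j+1) = 9·3^j·j + 12·3^j - 1 = 3^(j+1)(3(j+1) + 1) - 1,
which is the closed form with n = j+1.
This completes the induction.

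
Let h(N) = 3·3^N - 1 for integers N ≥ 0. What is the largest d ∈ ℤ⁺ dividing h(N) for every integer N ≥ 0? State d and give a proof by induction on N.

d = 2

Computing the first values: h(0) = 2 and h(1) = 8; gcd(2, 8) = 2, so d ≤ 2.
We prove 2 | 3·3^N - 1 for all N ≥ 0 by induction on N.
Base case (N = 0): h(0) = 2 = 2·(1), so 2 | h(0).
For the inductive step, assume it holds for an arbitrary m ≥ 0, i.e. 2 | h(m). Then
h(m+1) = 3·3^(m+1) - 1 = 3·(3·3^m - 1) + 2 = 3·h(m) + 2. The first term is divisible by 2 by the inductive hypothesis, and 2 is divisible by 2. Hence 2 | h(m+1).
Hence, by induction on N, the claim holds for every N ≥ 0.
Therefore the largest such d is 2.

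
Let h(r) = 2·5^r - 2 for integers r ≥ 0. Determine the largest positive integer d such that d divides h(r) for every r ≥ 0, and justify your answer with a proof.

d = 8

Computing the first values: h(0) = 0 and h(1) = 8; gcd(0, 8) = 8, so d ≤ 8.
We prove 8 | 2·5^r - 2 for all r ≥ 0 by induction on r.
For the base case r = 0: h(0) = 0 = 8·(0), so 8 | h(0).
Suppose the result is true for r = j, i.e. 8 | h(j). Then
h(j+1) = 2·5^(j+1) - 2 = 5·(2·5^j - 2) + 8 = 5·h(j) + 8. The first term is divisible by 8 by the inductive hypothesis, and 8 is divisible by 8. Hence 8 | h(j+1).
This completes the induction.
Therefore the largest such d is 8.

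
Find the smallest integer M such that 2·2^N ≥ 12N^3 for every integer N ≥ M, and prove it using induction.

M = 15

At N = 14: 32768 < 32928, so the inequality fails and M ≥ 15. We prove 2·2^N ≥ 12N^3 for all N ≥ 15.
When N = 15: 2·2^N = 65536 and 12N^3 = 40500, so 65536 ≥ 40500.
Inductive step: assume the claim holds for N = m, so 2·2^m ≥ 12m^3.
Then 2·2^(m + 1) = 2·(2·2^m) ≥ 2·(12m^3).
Also, for m ≥ 15 we have 2·(12m^3) ≥ 12(m+1)^3, since 2 ≥ (1 + 1/m)^3 for all m ≥ 15.
Combining, 2·2^(m + 1) ≥ 12(m+1)^3.
By induction, the statement is established for all N ≥ 15.
Hence the smallest such M is 15.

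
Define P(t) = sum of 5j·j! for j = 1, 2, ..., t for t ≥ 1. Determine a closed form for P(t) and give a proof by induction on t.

We claim P(t) = 5(t + 1)! - 5 for all t ≥ 1.
Base case (t = 1): P(1) = 5, and the closed form gives 5. They agree.
Inductive step: suppose the statement holds for some j ≥ 1, so P(j) = 5(j + 1)! - 5.
Then P(j+1) = P(j) + (5(j + 1)(j + 1)!) = (5(j + 1)! - 5) + (5(j + 1)(j + 1)!).
Simplifying, P(j+1) = 5((j+1) + 1)! - 5,
which is the closed form with t = j+1.
This completes the induction.

P(t) = 5(t + 1)! - 5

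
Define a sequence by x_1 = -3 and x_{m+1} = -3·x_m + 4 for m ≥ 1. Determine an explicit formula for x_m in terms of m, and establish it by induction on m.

Computing the first terms: x_1 = -3, x_2 = 13, x_3 = -35. This suggests x_m = -4(-3)^(m - 1) + 1.
Base case (m = 1): the formula gives -3 = -3 = x_1.
Inductive step: suppose the statement holds for some i ≥ 1, so x_i = -4(-3)^(i - 1) + 1.
Then x_{i+1} = -3·x_i + 4 = -3·(-4(-3)^(i - 1) + 1) + 4 = -4(-3)^i + 1 = -4(-3)^((i+1) - 1) + 1,
which is the claimed formula at m = i+1.
By the principle of mathematical induction, the result holds for all m ≥ 1.

x_m = -4(-3)^(m - 1) + 1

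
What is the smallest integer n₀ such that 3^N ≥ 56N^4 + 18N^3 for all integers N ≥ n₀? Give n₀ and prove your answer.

At N = 13: 1594323 < 1638962, so the inequality fails and n₀ ≥ 14. We prove 3^N ≥ 56N^4 + 18N^3 for all N ≥ 14.
For the base case N = 14: 3^N = 4782969 and 56N^4 + 18N^3 = 2200688, so 4782969 ≥ 2200688.
Suppose the result is true for N = r, so 3^r ≥ 56r^4 + 18r^3.
Then 3^(r + 1) = 3·(3^r) ≥ 3·(56r^4 + 18r^3).
Also, for r ≥ 14 we have 3·(56r^4 + 18r^3) ≥ 56(r+1)^4 + 18(r+1)^3, since 3·(56r^4 + 18r^3) − (56(r+1)^4 + 18(r+1)^3) = 112r^4 - 188r^3 - 390r^2 - 278r - 74, which is nonnegative for all r ≥ 14.
Combining, 3^(r + 1) ≥ 56(r+1)^4 + 18(r+1)^3.
Hence, by induction on N, the claim holds for every N ≥ 14.
Hence the smallest such n₀ is 14.

n₀ = 14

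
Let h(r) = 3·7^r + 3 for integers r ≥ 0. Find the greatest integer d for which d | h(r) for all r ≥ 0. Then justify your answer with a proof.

Computing the first values: h(0) = 6 and h(1) = 24; gcd(6, 24) = 6, so d ≤ 6.
We prove 6 | 3·7^r + 3 for all r ≥ 0 by induction on r.
For the base case r = 0: h(0) = 6 = 6·(1), so 6 | h(0).
Inductive step: suppose the statement holds for some m ≥ 0, i.e. 6 | h(m). Then
h(m+1) = 3·7^(m+1) + 3 = 7·(3·7^m + 3) - 18 = 7·h(m) - 18. The first term is divisible by 6 by the inductive hypothesis, and -18 is divisible by 6. Hence 6 | h(m+1).
By induction, the statement is established for all r ≥ 0.
Therefore the largest such d is 6.

d = 6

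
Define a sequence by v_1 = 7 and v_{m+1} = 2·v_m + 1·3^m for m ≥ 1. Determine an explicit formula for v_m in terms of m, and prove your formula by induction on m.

Computing the first terms: v_1 = 7, v_2 = 17, v_3 = 43. This suggests v_m = 2^(m + 1) + 3^m.
Base case (m = 1): the formula gives 7 = 7 = v_1.
Inductive step: suppose the statement holds for some r ≥ 1, so v_r = 2^(r + 1) + 3^r.
Then v_{r+1} = 2·v_r + 1·3^r = 2·(2^(r + 1) + 3^r) + 1·3^r = 2^(r + 2) + 3^(r + 1) = 2^((r+1) + 1) + 3^(r+1),
which is the claimed formula at m = r+1.
Hence, by induction on m, the claim holds for every m ≥ 1.

v_m = 2^(m + 1) + 3^m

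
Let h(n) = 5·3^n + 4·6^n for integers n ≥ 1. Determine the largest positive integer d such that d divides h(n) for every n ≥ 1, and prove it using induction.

Computing the first values: h(1) = 39 and h(2) = 189; gcd(39, 189) = 3, so d ≤ 3.
We prove 3 | 5·3^n + 4·6^n for all n ≥ 1 by induction on n.
For the base case n = 1: h(1) = 39 = 3·(13), so 3 | h(1).
Inductive step: assume the claim holds for n = m, i.e. 3 | h(m). Then
h(m+1) − 6·h(m) = (5·3^(m+1) + 4·6^(m+1)) − 6·(5·3^m + 4·6^m) = (5)·3^m·(3 − 6) = (-15)·3^m. Since 3 | h(m) by the inductive hypothesis, 3 | 6·h(m); and 3 | -15 since -15 = 3·-5. Therefore 3 | h(m+1).
This completes the induction.
Therefore the largest such d is 3.

d = 3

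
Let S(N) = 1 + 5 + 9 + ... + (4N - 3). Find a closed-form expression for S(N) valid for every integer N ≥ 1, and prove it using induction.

We claim S(N) = N(2N - 1) for all N ≥ 1.
Base step (N = 1): S(1) = 1, and the closed form gives 1. They agree.
Suppose the result is true for N = m, so S(m) = m(2m - 1).
Then S(m+1) = S(m) + (4m + 1) = (m(2m - 1)) + (4m + 1).
Simplifying, S(m+1) = (m + 1)(2m + 1) = (m+1)(2(m+1) - 1),
which is the closed form with N = m+1.
This completes the induction.

S(N) = N(2N - 1)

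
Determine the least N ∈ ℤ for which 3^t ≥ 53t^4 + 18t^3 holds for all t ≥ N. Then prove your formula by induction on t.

N = 13

At t = 12: 531441 < 1130112, so the inequality fails and N ≥ 13. We prove 3^t ≥ 53t^4 + 18t^3 for all t ≥ 13.
Base case (t = 13): 3^t = 1594323 and 53t^4 + 18t^3 = 1553279, so 1594323 ≥ 1553279.
Inductive step: assume the claim holds for t = j, so 3^j ≥ 53j^4 + 18j^3.
Then 3^(j + 1) = 3·(3^j) ≥ 3·(53j^4 + 18j^3).
Also, for j ≥ 13 we have 3·(53j^4 + 18j^3) ≥ 53(j+1)^4 + 18(j+1)^3, since 3·(53j^4 + 18j^3) − (53(j+1)^4 + 18(j+1)^3) = 106j^4 - 176j^3 - 372j^2 - 266j - 71, which is nonnegative for all j ≥ 13.
Combining, 3^(j + 1) ≥ 53(j+1)^4 + 18(j+1)^3.
This completes the induction.
Hence the smallest such N is 13.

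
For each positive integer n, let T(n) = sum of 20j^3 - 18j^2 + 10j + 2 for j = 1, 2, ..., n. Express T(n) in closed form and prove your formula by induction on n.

We claim T(n) = n(5n^3 + 4n^2 + n + 4) for all n ≥ 1.
Base step (n = 1): T(1) = 14, and the closed form gives 14. They agree.
Inductive step: suppose the statement holds for some j ≥ 1, so T(j) = j(5j^3 + 4j^2 + j + 4).
Then T(j+1) = T(j) + (20j^3 + 42j^2 + 34j + 14) = (j(5j^3 + 4j^2 + j + 4)) + (20j^3 + 42j^2 + 34j + 14).
Simplifying, T(j+1) = (j + 1)(5j^3 + 19j^2 + 24j + 14) = (j+1)(5(j+1)^3 + 4(j+1)^2 + (j+1) + 4),
which is the closed form with n = j+1.
Hence, by induction on n, the claim holds for every n ≥ 1.

T(n) = n(5n^3 + 4n^2 + n + 4)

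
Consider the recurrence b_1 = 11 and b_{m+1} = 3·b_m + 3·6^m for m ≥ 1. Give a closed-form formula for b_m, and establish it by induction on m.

Computing the first terms: b_1 = 11, b_2 = 51, b_3 = 261. This suggests b_m = 5·3^(m - 1) + 6^m.
Base step (m = 1): the formula gives 11 = 11 = b_1.
For the inductive step, assume it holds for an arbitrary i ≥ 1, so b_i = 5·3^(i - 1) + 6^i.
Then b_{i+1} = 3·b_i + 3·6^i = 3·(5·3^(i - 1) + 6^i) + 3·6^i = 5·3^i + 6^(i + 1) = 5·3^((i+1) - 1) + 6^(i+1),
which is the claimed formula at m = i+1.
This completes the induction.

b_m = 5·3^(m - 1) + 6^m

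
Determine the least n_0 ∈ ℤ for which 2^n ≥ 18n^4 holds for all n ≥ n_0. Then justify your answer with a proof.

n_0 = 23

At n = 22: 4194304 < 4216608, so the inequality fails and n_0 ≥ 23. We prove 2^n ≥ 18n^4 for all n ≥ 23.
When n = 23: 2^n = 8388608 and 18n^4 = 5037138, so 8388608 ≥ 5037138.
Suppose the result is true for n = p, so 2^p ≥ 18p^4.
Then 2^(p + 1) = 2·(2^p) ≥ 2·(18p^4).
Also, for p ≥ 23 we have 2·(18p^4) ≥ 18(p+1)^4, since 2 ≥ (1 + 1/p)^4 for all p ≥ 23.
Combining, 2^(p + 1) ≥ 18(p+1)^4.
By induction, the statement is established for all n ≥ 23.
Hence the smallest such n_0 is 23.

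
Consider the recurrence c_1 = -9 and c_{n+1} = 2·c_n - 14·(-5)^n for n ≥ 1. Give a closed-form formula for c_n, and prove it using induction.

Computing the first terms: c_1 = -9, c_2 = 52, c_3 = -246. This suggests c_n = 2(-5)^n + 2^(n - 1).
When n = 1: the formula gives -9 = -9 = c_1.
Inductive step: assume the claim holds for n = r, so c_r = 2(-5)^r + 2^(r - 1).
Then c_{r+1} = 2·c_r - 14·(-5)^r = 2·(2(-5)^r + 2^(r - 1)) - 14·(-5)^r = 2(-5)^(r + 1) + 2^r = 2(-5)^(r+1) + 2^((r+1) - 1),
which is the claimed formula at n = r+1.
By the principle of mathematical induction, the result holds for all n ≥ 1.

c_n = 2(-5)^n + 2^(n - 1)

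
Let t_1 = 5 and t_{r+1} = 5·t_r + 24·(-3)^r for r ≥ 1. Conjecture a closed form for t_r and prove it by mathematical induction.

Computing the first terms: t_1 = 5, t_2 = -47, t_3 = -19. This suggests t_r = (-3)^(r + 1) - 4·5^(r - 1).
Base step (r = 1): the formula gives 5 = 5 = t_1.
Inductive step: assume the claim holds for r = i, so t_i = (-3)^(i + 1) - 4·5^(i - 1).
Then t_{i+1} = 5·t_i + 24·(-3)^i = 5·((-3)^(i + 1) - 4·5^(i - 1)) + 24·(-3)^i = (-3)^(i + 2) - 4·5^i = (-3)^((i+1) + 1) - 4·5^((i+1) - 1),
which is the claimed formula at r = i+1.
Hence, by induction on r, the claim holds for every r ≥ 1.

t_r = (-3)^(r + 1) - 4·5^(r - 1)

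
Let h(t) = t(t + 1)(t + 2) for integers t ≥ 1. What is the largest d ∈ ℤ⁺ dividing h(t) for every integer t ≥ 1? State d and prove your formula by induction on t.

d = 6

Computing the first values: h(1) = 6 and h(2) = 24; gcd(6, 24) = 6, so d ≤ 6.
We prove 6 | t(t + 1)(t + 2) for all t ≥ 1 by induction on t.
For the base case t = 1: h(1) = 6 = 6·(1), so 6 | h(1).
Suppose the result is true for t = k, i.e. 6 | h(k). Then
h(k+1) − h(k) = (k+1)·(k+2)·(k+3) − k·(k+1)·(k+2) = (k+1)·(k+2)·[(k+3) − k] = 3·(k+1)·(k+2). The product of 2 consecutive integers is divisible by (2)! = 2, so h(k+1) − h(k) is divisible by 3·2 = 6. By the inductive hypothesis 6 | h(k), hence 6 | h(k+1).
By the principle of mathematical induction, the result holds for all t ≥ 1.
Therefore the largest such d is 6.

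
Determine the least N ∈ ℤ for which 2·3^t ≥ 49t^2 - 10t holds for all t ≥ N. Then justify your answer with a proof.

N = 7

At t = 6: 1458 < 1704, so the inequality fails and N ≥ 7. We prove 2·3^t ≥ 49t^2 - 10t for all t ≥ 7.
Base case (t = 7): 2·3^t = 4374 and 49t^2 - 10t = 2331, so 4374 ≥ 2331.
Inductive step: assume the claim holds for t = j, so 2·3^j ≥ 49j^2 - 10j.
Then 2·3^(j + 1) = 3·(2·3^j) ≥ 3·(49j^2 - 10j).
Also, for j ≥ 7 we have 3·(49j^2 - 10j) ≥ 49(j+1)^2 - 10(j+1), since 3·(49j^2 - 10j) − (49(j+1)^2 - 10(j+1)) = 98j^2 - 118j - 39, which is nonnegative for all j ≥ 7.
Combining, 2·3^(j + 1) ≥ 49(j+1)^2 - 10(j+1).
By the principle of mathematical induction, the result holds for all t ≥ 7.
Hence the smallest such N is 7.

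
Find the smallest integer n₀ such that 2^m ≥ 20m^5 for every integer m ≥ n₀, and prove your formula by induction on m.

At m = 28: 268435456 < 344207360, so the inequality fails and n₀ ≥ 29. We prove 2^m ≥ 20m^5 for all m ≥ 29.
Base case (m = 29): 2^m = 536870912 and 20m^5 = 410222980, so 536870912 ≥ 410222980.
For the inductive step, assume it holds for an arbitrary r ≥ 29, so 2^r ≥ 20r^5.
Then 2^(r + 1) = 2·(2^r) ≥ 2·(20r^5).
Also, for r ≥ 29 we have 2·(20r^5) ≥ 20(r+1)^5, since 2 ≥ (1 + 1/r)^5 for all r ≥ 29.
Combining, 2^(r + 1) ≥ 20(r+1)^5.
Hence, by induction on m, the claim holds for every m ≥ 29.
Hence the smallest such n₀ is 29.

n₀ = 29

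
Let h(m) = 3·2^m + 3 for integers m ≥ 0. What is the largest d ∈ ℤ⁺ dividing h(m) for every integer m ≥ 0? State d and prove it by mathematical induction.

d = 3

Computing the first values: h(0) = 6 and h(1) = 9; gcd(6, 9) = 3, so d ≤ 3.
We prove 3 | 3·2^m + 3 for all m ≥ 0 by induction on m.
Base case (m = 0): h(0) = 6 = 3·(2), so 3 | h(0).
Inductive step: assume the claim holds for m = r, i.e. 3 | h(r). Then
h(r+1) = 3·2^(r+1) + 3 = 2·(3·2^r + 3) - 3 = 2·h(r) - 3. The first term is divisible by 3 by the inductive hypothesis, and -3 is divisible by 3. Hence 3 | h(r+1).
This completes the induction.
Therefore the largest such d is 3.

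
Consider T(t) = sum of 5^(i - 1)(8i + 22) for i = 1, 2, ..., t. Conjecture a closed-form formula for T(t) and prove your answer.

T(t) = 5^t(2t + 5) - 5

We claim T(t) = 5^t(2t + 5) - 5 for all t ≥ 1.
Base case (t = 1): T(1) = 30, and the closed form gives 30. They agree.
Inductive step: assume the claim holds for t = i, so T(i) = 5^i(2i + 5) - 5.
Then T(i+1) = T(i) + (5^i(8i + 30)) = (5^i(2i + 5) - 5) + (5^i(8i + 30)).
Simplifying, T(i+1) = 10·5^i·i + 35·5^i - 5 = 5^(i+1)(2(i+1) + 5) - 5,
which is the closed form with t = i+1.
By induction, the statement is established for all t ≥ 1.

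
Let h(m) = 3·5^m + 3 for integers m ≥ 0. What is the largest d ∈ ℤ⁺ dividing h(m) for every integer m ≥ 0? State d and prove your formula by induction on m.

d = 6

Computing the first values: h(0) = 6 and h(1) = 18; gcd(6, 18) = 6, so d ≤ 6.
We prove 6 | 3·5^m + 3 for all m ≥ 0 by induction on m.
For the base case m = 0: h(0) = 6 = 6·(1), so 6 | h(0).
Inductive step: suppose the statement holds for some r ≥ 0, i.e. 6 | h(r). Then
h(r+1) = 3·5^(r+1) + 3 = 5·(3·5^r + 3) - 12 = 5·h(r) - 12. The first term is divisible by 6 by the inductive hypothesis, and -12 is divisible by 6. Hence 6 | h(r+1).
This completes the induction.
Therefore the largest such d is 6.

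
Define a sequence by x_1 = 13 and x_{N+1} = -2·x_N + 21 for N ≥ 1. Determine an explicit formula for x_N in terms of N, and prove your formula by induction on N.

x_N = -3(-2)^N + 7

Computing the first terms: x_1 = 13, x_2 = -5, x_3 = 31. This suggests x_N = -3(-2)^N + 7.
For the base case N = 1: the formula gives 13 = 13 = x_1.
Inductive step: assume the claim holds for N = r, so x_r = -3(-2)^r + 7.
Then x_{r+1} = -2·x_r + 21 = -2·(-3(-2)^r + 7) + 21 = -3(-2)^(r + 1) + 7,
which is the claimed formula at N = r+1.
By the principle of mathematical induction, the result holds for all N ≥ 1.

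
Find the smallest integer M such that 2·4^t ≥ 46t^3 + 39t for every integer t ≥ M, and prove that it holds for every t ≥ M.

At t = 6: 8192 < 10170, so the inequality fails and M ≥ 7. We prove 2·4^t ≥ 46t^3 + 39t for all t ≥ 7.
Base step (t = 7): 2·4^t = 32768 and 46t^3 + 39t = 16051, so 32768 ≥ 16051.
Inductive step: assume the claim holds for t = m, so 2·4^m ≥ 46m^3 + 39m.
Then 2·4^(m + 1) = 4·(2·4^m) ≥ 4·(46m^3 + 39m).
Also, for m ≥ 7 we have 4·(46m^3 + 39m) ≥ 46(m+1)^3 + 39(m+1), since 4·(46m^3 + 39m) − (46(m+1)^3 + 39(m+1)) = 138m^3 - 138m^2 - 21m - 85, which is nonnegative for all m ≥ 7.
Combining, 2·4^(m + 1) ≥ 46(m+1)^3 + 39(m+1).
By induction, the statement is established for all t ≥ 7.
Hence the smallest such M is 7.

M = 7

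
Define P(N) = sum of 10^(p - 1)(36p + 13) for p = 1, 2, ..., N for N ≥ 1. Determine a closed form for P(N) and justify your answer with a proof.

P(N) = 10^N(4N + 1) - 1

We claim P(N) = 10^N(4N + 1) - 1 for all N ≥ 1.
For the base case N = 1: P(1) = 49, and the closed form gives 49. They agree.
Inductive step: suppose the statement holds for some p ≥ 1, so P(p) = 10^p(4p + 1) - 1.
Then P(p+1) = P(p) + (10^p(36p + 49)) = (10^p(4p + 1) - 1) + (10^p(36p + 49)).
Simplifying, P(p+1) = 40·10^p·p + 50·10^p - 1 = 10^(p+1)(4(p+1) + 1) - 1,
which is the closed form with N = p+1.
This completes the induction.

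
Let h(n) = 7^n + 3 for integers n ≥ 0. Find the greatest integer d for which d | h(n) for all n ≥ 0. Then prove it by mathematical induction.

Computing the first values: h(0) = 4 and h(1) = 10; gcd(4, 10) = 2, so d ≤ 2.
We prove 2 | 7^n + 3 for all n ≥ 0 by induction on n.
Base step (n = 0): h(0) = 4 = 2·(2), so 2 | h(0).
Suppose the result is true for n = k, i.e. 2 | h(k). Then
h(k+1) = 7^(k+1) + 3 = 7·(7^k + 3) - 18 = 7·h(k) - 18. The first term is divisible by 2 by the inductive hypothesis, and -18 is divisible by 2. Hence 2 | h(k+1).
By induction, the statement is established for all n ≥ 0.
Therefore the largest such d is 2.

d = 2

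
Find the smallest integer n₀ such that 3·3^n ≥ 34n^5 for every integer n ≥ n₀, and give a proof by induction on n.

At n = 14: 14348907 < 18286016, so the inequality fails and n₀ ≥ 15. We prove 3·3^n ≥ 34n^5 for all n ≥ 15.
When n = 15: 3·3^n = 43046721 and 34n^5 = 25818750, so 43046721 ≥ 25818750.
Inductive step: assume the claim holds for n = i, so 3·3^i ≥ 34i^5.
Then 3·3^(i + 1) = 3·(3·3^i) ≥ 3·(34i^5).
Also, for i ≥ 15 we have 3·(34i^5) ≥ 34(i+1)^5, since 3 ≥ (1 + 1/i)^5 for all i ≥ 15.
Combining, 3·3^(i + 1) ≥ 34(i+1)^5.
This completes the induction.
Hence the smallest such n₀ is 15.

n₀ = 15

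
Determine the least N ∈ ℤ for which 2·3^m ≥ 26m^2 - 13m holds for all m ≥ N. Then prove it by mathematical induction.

At m = 5: 486 < 585, so the inequality fails and N ≥ 6. We prove 2·3^m ≥ 26m^2 - 13m for all m ≥ 6.
For the base case m = 6: 2·3^m = 1458 and 26m^2 - 13m = 858, so 1458 ≥ 858.
For the inductive step, assume it holds for an arbitrary j ≥ 6, so 2·3^j ≥ 26j^2 - 13j.
Then 2·3^(j + 1) = 3·(2·3^j) ≥ 3·(26j^2 - 13j).
Also, for j ≥ 6 we have 3·(26j^2 - 13j) ≥ 26(j+1)^2 - 13(j+1), since 3·(26j^2 - 13j) − (26(j+1)^2 - 13(j+1)) = 52j^2 - 78j - 13, which is nonnegative for all j ≥ 6.
Combining, 2·3^(j + 1) ≥ 26(j+1)^2 - 13(j+1).
By the principle of mathematical induction, the result holds for all m ≥ 6.
Hence the smallest such N is 6.

N = 6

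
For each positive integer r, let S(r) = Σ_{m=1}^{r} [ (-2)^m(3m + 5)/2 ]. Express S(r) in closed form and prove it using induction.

S(r) = (-2)^r(r + 2) - 2

We claim S(r) = (-2)^r(r + 2) - 2 for all r ≥ 1.
Base step (r = 1): S(1) = -8, and the closed form gives -8. They agree.
Inductive step: suppose the statement holds for some m ≥ 1, so S(m) = (-2)^m(m + 2) - 2.
Then S(m+1) = S(m) + ((-2)^m(-3m - 8)) = ((-2)^m(m + 2) - 2) + ((-2)^m(-3m - 8)).
Simplifying, S(m+1) = -2(-2)^m·m - 6(-2)^m - 2 = (-2)^(m+1)((m+1) + 2) - 2,
which is the closed form with r = m+1.
Hence, by induction on r, the claim holds for every r ≥ 1.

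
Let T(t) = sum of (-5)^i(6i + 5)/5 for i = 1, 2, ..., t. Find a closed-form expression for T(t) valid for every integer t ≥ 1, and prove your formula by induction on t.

We claim T(t) = (-5)^t(t + 1) - 1 for all t ≥ 1.
Base step (t = 1): T(1) = -11, and the closed form gives -11. They agree.
For the inductive step, assume it holds for an arbitrary i ≥ 1, so T(i) = (-5)^i(i + 1) - 1.
Then T(i+1) = T(i) + ((-5)^i(-6i - 11)) = ((-5)^i(i + 1) - 1) + ((-5)^i(-6i - 11)).
Simplifying, T(i+1) = -5(-5)^i·i - 10(-5)^i - 1 = (-5)^(i+1)((i+1) + 1) - 1,
which is the closed form with t = i+1.
Hence, by induction on t, the claim holds for every t ≥ 1.

T(t) = (-5)^t(t + 1) - 1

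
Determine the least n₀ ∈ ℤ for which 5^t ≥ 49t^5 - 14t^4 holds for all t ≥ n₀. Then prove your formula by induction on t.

n₀ = 10

At t = 9: 1953125 < 2801547, so the inequality fails and n₀ ≥ 10. We prove 5^t ≥ 49t^5 - 14t^4 for all t ≥ 10.
When t = 10: 5^t = 9765625 and 49t^5 - 14t^4 = 4760000, so 9765625 ≥ 4760000.
Suppose the result is true for t = k, so 5^k ≥ 49k^5 - 14k^4.
Then 5^(k + 1) = 5·(5^k) ≥ 5·(49k^5 - 14k^4).
Also, for k ≥ 10 we have 5·(49k^5 - 14k^4) ≥ 49(k+1)^5 - 14(k+1)^4, since 5·(49k^5 - 14k^4) − (49(k+1)^5 - 14(k+1)^4) = 196k^5 - 301k^4 - 434k^3 - 406k^2 - 189k - 35, which is nonnegative for all k ≥ 10.
Combining, 5^(k + 1) ≥ 49(k+1)^5 - 14(k+1)^4.
Hence, by induction on t, the claim holds for every t ≥ 10.
Hence the smallest such n₀ is 10.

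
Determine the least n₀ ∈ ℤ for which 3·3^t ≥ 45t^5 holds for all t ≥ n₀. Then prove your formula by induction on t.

n₀ = 15

At t = 14: 14348907 < 24202080, so the inequality fails and n₀ ≥ 15. We prove 3·3^t ≥ 45t^5 for all t ≥ 15.
When t = 15: 3·3^t = 43046721 and 45t^5 = 34171875, so 43046721 ≥ 34171875.
For the inductive step, assume it holds for an arbitrary i ≥ 15, so 3·3^i ≥ 45i^5.
Then 3·3^(i + 1) = 3·(3·3^i) ≥ 3·(45i^5).
Also, for i ≥ 15 we have 3·(45i^5) ≥ 45(i+1)^5, since 3 ≥ (1 + 1/i)^5 for all i ≥ 15.
Combining, 3·3^(i + 1) ≥ 45(i+1)^5.
This completes the induction.
Hence the smallest such n₀ is 15.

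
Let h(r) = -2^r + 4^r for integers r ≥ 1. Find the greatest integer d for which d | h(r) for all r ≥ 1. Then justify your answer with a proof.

d = 2

Computing the first values: h(1) = 2 and h(2) = 12; gcd(2, 12) = 2, so d ≤ 2.
We prove 2 | -2^r + 4^r for all r ≥ 1 by induction on r.
Base step (r = 1): h(1) = 2 = 2·(1), so 2 | h(1).
Inductive step: assume the claim holds for r = m, i.e. 2 | h(m). Then
4^{m+1} − 2^{m+1} = 4·4^m − 2·2^m = 4·(4^m − 2^m) + (2)·2^m. The first term is divisible by 2 by the inductive hypothesis, and the second term (2)·2^m is divisible by 2 since 2 | 2. Hence 2 | h(m+1).
Hence, by induction on r, the claim holds for every r ≥ 1.
Therefore the largest such d is 2.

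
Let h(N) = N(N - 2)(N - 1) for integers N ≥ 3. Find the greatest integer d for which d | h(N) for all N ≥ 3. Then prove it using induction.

d = 6

Computing the first values: h(3) = 6 and h(4) = 24; gcd(6, 24) = 6, so d ≤ 6.
We prove 6 | N(N - 2)(N - 1) for all N ≥ 3 by induction on N.
Base case (N = 3): h(3) = 6 = 6·(1), so 6 | h(3).
Inductive step: assume the claim holds for N = r, i.e. 6 | h(r). Then
h(r+1) − h(r) = (r-1)·r·(r+1) − (r-2)·(r-1)·r = (r-1)·r·[(r+1) − (r-2)] = 3·(r-1)·r. The product of 2 consecutive integers is divisible by (2)! = 2, so h(r+1) − h(r) is divisible by 3·2 = 6. By the inductive hypothesis 6 | h(r), hence 6 | h(r+1).
By the principle of mathematical induction, the result holds for all N ≥ 3.
Therefore the largest such d is 6.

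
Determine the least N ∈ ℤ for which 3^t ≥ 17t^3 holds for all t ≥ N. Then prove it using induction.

At t = 8: 6561 < 8704, so the inequality fails and N ≥ 9. We prove 3^t ≥ 17t^3 for all t ≥ 9.
For the base case t = 9: 3^t = 19683 and 17t^3 = 12393, so 19683 ≥ 12393.
Inductive step: suppose the statement holds for some k ≥ 9, so 3^k ≥ 17k^3.
Then 3^(k + 1) = 3·(3^k) ≥ 3·(17k^3).
Also, for k ≥ 9 we have 3·(17k^3) ≥ 17(k+1)^3, since 3 ≥ (1 + 1/k)^3 for all k ≥ 9.
Combining, 3^(k + 1) ≥ 17(k+1)^3.
By induction, the statement is established for all t ≥ 9.
Hence the smallest such N is 9.

N = 9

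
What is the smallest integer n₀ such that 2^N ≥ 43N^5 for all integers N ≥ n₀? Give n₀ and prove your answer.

At N = 29: 536870912 < 881979407, so the inequality fails and n₀ ≥ 30. We prove 2^N ≥ 43N^5 for all N ≥ 30.
Base step (N = 30): 2^N = 1073741824 and 43N^5 = 1044900000, so 1073741824 ≥ 1044900000.
Suppose the result is true for N = i, so 2^i ≥ 43i^5.
Then 2^(i + 1) = 2·(2^i) ≥ 2·(43i^5).
Also, for i ≥ 30 we have 2·(43i^5) ≥ 43(i+1)^5, since 2 ≥ (1 + 1/i)^5 for all i ≥ 30.
Combining, 2^(i + 1) ≥ 43(i+1)^5.
Hence, by induction on N, the claim holds for every N ≥ 30.
Hence the smallest such n₀ is 30.

n₀ = 30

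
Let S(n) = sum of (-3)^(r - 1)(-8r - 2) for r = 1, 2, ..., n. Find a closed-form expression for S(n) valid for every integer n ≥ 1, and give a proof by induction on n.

We claim S(n) = (-3)^n(2n + 1) - 1 for all n ≥ 1.
For the base case n = 1: S(1) = -10, and the closed form gives -10. They agree.
Inductive step: assume the claim holds for n = r, so S(r) = (-3)^r(2r + 1) - 1.
Then S(r+1) = S(r) + ((-3)^r(-8r - 10)) = ((-3)^r(2r + 1) - 1) + ((-3)^r(-8r - 10)).
Simplifying, S(r+1) = -6(-3)^r·r - 9(-3)^r - 1 = (-3)^(r+1)(2(r+1) + 1) - 1,
which is the closed form with n = r+1.
By the principle of mathematical induction, the result holds for all n ≥ 1.

S(n) = (-3)^n(2n + 1) - 1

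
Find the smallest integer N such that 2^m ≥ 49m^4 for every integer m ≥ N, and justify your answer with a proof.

At m = 23: 8388608 < 13712209, so the inequality fails and N ≥ 24. We prove 2^m ≥ 49m^4 for all m ≥ 24.
Base step (m = 24): 2^m = 16777216 and 49m^4 = 16257024, so 16777216 ≥ 16257024.
Inductive step: suppose the statement holds for some j ≥ 24, so 2^j ≥ 49j^4.
Then 2^(j + 1) = 2·(2^j) ≥ 2·(49j^4).
Also, for j ≥ 24 we have 2·(49j^4) ≥ 49(j+1)^4, since 2 ≥ (1 + 1/j)^4 for all j ≥ 24.
Combining, 2^(j + 1) ≥ 49(j+1)^4.
By induction, the statement is established for all m ≥ 24.
Hence the smallest such N is 24.

N = 24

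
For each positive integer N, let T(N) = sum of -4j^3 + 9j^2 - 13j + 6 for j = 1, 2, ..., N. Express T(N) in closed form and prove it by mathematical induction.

We claim T(N) = -N(N^3 - N^2 + 3N - 1) for all N ≥ 1.
Base step (N = 1): T(1) = -2, and the closed form gives -2. They agree.
Inductive step: assume the claim holds for N = j, so T(j) = j(-j^3 + j^2 - 3j + 1).
Then T(j+1) = T(j) + (-4j^3 - 3j^2 - 7j - 2) = (j(-j^3 + j^2 - 3j + 1)) + (-4j^3 - 3j^2 - 7j - 2).
Simplifying, T(j+1) = -(j + 1)(j^3 + 2j^2 + 4j + 2) = -(j+1)((j+1)^3 - (j+1)^2 + 3(j+1) - 1),
which is the closed form with N = j+1.
By the principle of mathematical induction, the result holds for all N ≥ 1.

T(N) = -N(N^3 - N^2 + 3N - 1)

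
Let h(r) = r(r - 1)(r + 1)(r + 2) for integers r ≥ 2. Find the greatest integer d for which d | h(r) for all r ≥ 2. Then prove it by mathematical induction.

d = 24

Computing the first values: h(2) = 24 and h(3) = 120; gcd(24, 120) = 24, so d ≤ 24.
We prove 24 | r(r - 1)(r + 1)(r + 2) for all r ≥ 2 by induction on r.
For the base case r = 2: h(2) = 24 = 24·(1), so 24 | h(2).
Inductive step: assume the claim holds for r = j, i.e. 24 | h(j). Then
h(j+1) − h(j) = j·(j+1)·(j+2)·(j+3) − (j-1)·j·(j+1)·(j+2) = j·(j+1)·(j+2)·[(j+3) − (j-1)] = 4·j·(j+1)·(j+2). The product of 3 consecutive integers is divisible by (3)! = 6, so h(j+1) − h(j) is divisible by 4·6 = 24. By the inductive hypothesis 24 | h(j), hence 24 | h(j+1).
This completes the induction.
Therefore the largest such d is 24.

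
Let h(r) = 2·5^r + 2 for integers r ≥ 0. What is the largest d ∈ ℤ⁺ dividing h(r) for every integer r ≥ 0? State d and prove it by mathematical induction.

Computing the first values: h(0) = 4 and h(1) = 12; gcd(4, 12) = 4, so d ≤ 4.
We prove 4 | 2·5^r + 2 for all r ≥ 0 by induction on r.
For the base case r = 0: h(0) = 4 = 4·(1), so 4 | h(0).
For the inductive step, assume it holds for an arbitrary k ≥ 0, i.e. 4 | h(k). Then
h(k+1) = 2·5^(k+1) + 2 = 5·(2·5^k + 2) - 8 = 5·h(k) - 8. The first term is divisible by 4 by the inductive hypothesis, and -8 is divisible by 4. Hence 4 | h(k+1).
This completes the induction.
Therefore the largest such d is 4.

d = 4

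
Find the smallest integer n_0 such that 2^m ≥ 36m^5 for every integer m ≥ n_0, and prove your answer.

n_0 = 30

At m = 29: 536870912 < 738401364, so the inequality fails and n_0 ≥ 30. We prove 2^m ≥ 36m^5 for all m ≥ 30.
When m = 30: 2^m = 1073741824 and 36m^5 = 874800000, so 1073741824 ≥ 874800000.
Suppose the result is true for m = k, so 2^k ≥ 36k^5.
Then 2^(k + 1) = 2·(2^k) ≥ 2·(36k^5).
Also, for k ≥ 30 we have 2·(36k^5) ≥ 36(k+1)^5, since 2 ≥ (1 + 1/k)^5 for all k ≥ 30.
Combining, 2^(k + 1) ≥ 36(k+1)^5.
Hence, by induction on m, the claim holds for every m ≥ 30.
Hence the smallest such n_0 is 30.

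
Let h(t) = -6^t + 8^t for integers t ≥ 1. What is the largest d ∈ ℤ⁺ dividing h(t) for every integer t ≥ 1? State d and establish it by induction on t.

Computing the first values: h(1) = 2 and h(2) = 28; gcd(2, 28) = 2, so d ≤ 2.
We prove 2 | -6^t + 8^t for all t ≥ 1 by induction on t.
Base step (t = 1): h(1) = 2 = 2·(1), so 2 | h(1).
Inductive step: assume the claim holds for t = k, i.e. 2 | h(k). Then
8^{k+1} − 6^{k+1} = 8·8^k − 6·6^k = 8·(8^k − 6^k) + (2)·6^k. The first term is divisible by 2 by the inductive hypothesis, and the second term (2)·6^k is divisible by 2 since 2 | 2. Hence 2 | h(k+1).
This completes the induction.
Therefore the largest such d is 2.

d = 2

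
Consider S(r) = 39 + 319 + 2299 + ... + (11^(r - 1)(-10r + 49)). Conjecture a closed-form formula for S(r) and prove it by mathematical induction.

We claim S(r) = 11^r(-r + 5) - 5 for all r ≥ 1.
For the base case r = 1: S(1) = 39, and the closed form gives 39. They agree.
Suppose the result is true for r = m, so S(m) = 11^m(-m + 5) - 5.
Then S(m+1) = S(m) + (11^m(-10m + 39)) = (11^m(-m + 5) - 5) + (11^m(-10m + 39)).
Simplifying, S(m+1) = -11·11^m·m + 44·11^m - 5 = 11^(m+1)(-(m+1) + 5) - 5,
which is the closed form with r = m+1.
By the principle of mathematical induction, the result holds for all r ≥ 1.

S(r) = 11^r(-r + 5) - 5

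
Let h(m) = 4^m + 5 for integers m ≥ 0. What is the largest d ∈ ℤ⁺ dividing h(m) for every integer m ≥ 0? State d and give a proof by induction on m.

Computing the first values: h(0) = 6 and h(1) = 9; gcd(6, 9) = 3, so d ≤ 3.
We prove 3 | 4^m + 5 for all m ≥ 0 by induction on m.
Base case (m = 0): h(0) = 6 = 3·(2), so 3 | h(0).
Suppose the result is true for m = k, i.e. 3 | h(k). Then
h(k+1) = 4^(k+1) + 5 = 4·(4^k + 5) - 15 = 4·h(k) - 15. The first term is divisible by 3 by the inductive hypothesis, and -15 is divisible by 3. Hence 3 | h(k+1).
By the principle of mathematical induction, the result holds for all m ≥ 0.
Therefore the largest such d is 3.

d = 3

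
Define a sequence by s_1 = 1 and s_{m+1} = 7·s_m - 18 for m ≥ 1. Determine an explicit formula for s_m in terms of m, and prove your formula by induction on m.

Computing the first terms: s_1 = 1, s_2 = -11, s_3 = -95. This suggests s_m = -2·7^(m - 1) + 3.
Base case (m = 1): the formula gives 1 = 1 = s_1.
Inductive step: assume the claim holds for m = k, so s_k = -2·7^(k - 1) + 3.
Then s_{k+1} = 7·s_k - 18 = 7·(-2·7^(k - 1) + 3) - 18 = -2·7^k + 3 = -2·7^((k+1) - 1) + 3,
which is the claimed formula at m = k+1.
Hence, by induction on m, the claim holds for every m ≥ 1.

s_m = -2·7^(m - 1) + 3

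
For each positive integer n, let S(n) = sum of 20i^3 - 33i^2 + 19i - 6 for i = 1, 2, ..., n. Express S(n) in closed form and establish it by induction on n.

We claim S(n) = n(n - 1)(5n^2 + 4n + 2) for all n ≥ 1.
Base step (n = 1): S(1) = 0, and the closed form gives 0. They agree.
Suppose the result is true for n = i, so S(i) = i(5i^3 - i^2 - 2i - 2).
Then S(i+1) = S(i) + (i(20i^2 + 27i + 13)) = (i(5i^3 - i^2 - 2i - 2)) + (i(20i^2 + 27i + 13)).
Simplifying, S(i+1) = i(i + 1)(5i^2 + 14i + 11) = (i+1)((i+1) - 1)(5(i+1)^2 + 4(i+1) + 2),
which is the closed form with n = i+1.
This completes the induction.

S(n) = n(n - 1)(5n^2 + 4n + 2)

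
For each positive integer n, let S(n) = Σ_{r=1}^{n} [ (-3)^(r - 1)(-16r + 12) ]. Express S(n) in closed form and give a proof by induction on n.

We claim S(n) = 2(-3)^n(2n - 1) + 2 for all n ≥ 1.
Base case (n = 1): S(1) = -4, and the closed form gives -4. They agree.
Inductive step: suppose the statement holds for some r ≥ 1, so S(r) = 2(-3)^r(2r - 1) + 2.
Then S(r+1) = S(r) + ((-3)^r(-16r - 4)) = (2(-3)^r(2r - 1) + 2) + ((-3)^r(-16r - 4)).
Simplifying, S(r+1) = -12(-3)^r·r - 6(-3)^r + 2 = 2(-3)^(r+1)(2(r+1) - 1) + 2,
which is the closed form with n = r+1.
Hence, by induction on n, the claim holds for every n ≥ 1.

S(n) = 2(-3)^n(2n - 1) + 2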